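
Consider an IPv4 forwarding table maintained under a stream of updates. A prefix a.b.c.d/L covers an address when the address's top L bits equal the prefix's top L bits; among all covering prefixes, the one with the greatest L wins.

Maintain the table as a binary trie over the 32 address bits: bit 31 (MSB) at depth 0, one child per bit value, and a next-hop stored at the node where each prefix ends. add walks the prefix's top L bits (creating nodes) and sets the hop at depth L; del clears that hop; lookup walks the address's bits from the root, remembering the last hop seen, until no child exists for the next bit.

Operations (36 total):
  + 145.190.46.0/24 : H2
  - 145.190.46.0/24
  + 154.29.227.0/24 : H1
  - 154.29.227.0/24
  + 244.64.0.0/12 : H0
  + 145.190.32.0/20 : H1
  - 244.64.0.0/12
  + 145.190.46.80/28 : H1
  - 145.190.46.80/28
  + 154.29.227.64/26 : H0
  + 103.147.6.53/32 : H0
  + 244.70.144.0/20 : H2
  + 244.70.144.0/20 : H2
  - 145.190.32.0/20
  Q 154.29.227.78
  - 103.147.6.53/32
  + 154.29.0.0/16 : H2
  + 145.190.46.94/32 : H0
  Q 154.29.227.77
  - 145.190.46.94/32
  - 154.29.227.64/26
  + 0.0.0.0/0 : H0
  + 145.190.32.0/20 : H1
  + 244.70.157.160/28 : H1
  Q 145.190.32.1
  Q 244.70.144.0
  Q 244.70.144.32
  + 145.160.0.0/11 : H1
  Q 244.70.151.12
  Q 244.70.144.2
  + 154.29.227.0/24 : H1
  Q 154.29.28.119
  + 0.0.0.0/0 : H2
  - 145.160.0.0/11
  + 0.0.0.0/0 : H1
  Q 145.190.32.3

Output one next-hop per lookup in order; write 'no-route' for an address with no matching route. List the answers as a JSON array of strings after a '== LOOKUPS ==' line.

Process each operation:
  + 145.190.46.0/24 (H2) depth=24
  - 145.190.46.0/24 clear@24
  + 154.29.227.0/24 (H1) depth=24
  - 154.29.227.0/24 clear@24
  + 244.64.0.0/12 (H0) depth=12
  + 145.190.32.0/20 (H1) depth=20
  - 244.64.0.0/12 clear@12
  + 145.190.46.80/28 (H1) depth=28
  - 145.190.46.80/28 clear@28
  + 154.29.227.64/26 (H0) depth=26
  + 103.147.6.53/32 (H0) depth=32
  + 244.70.144.0/20 (H2) depth=20
  + 244.70.144.0/20 (H2) depth=20
  - 145.190.32.0/20 clear@20
  Q 154.29.227.78: descend 10011010000111011110001101 ; hops seen [H0] ; pick H0
  - 103.147.6.53/32 clear@32
  + 154.29.0.0/16 (H2) depth=16
  + 145.190.46.94/32 (H0) depth=32
  Q 154.29.227.77: descend 10011010000111011110001101 ; hops seen [H2,H0] ; pick H0
  - 145.190.46.94/32 clear@32
  - 154.29.227.64/26 clear@26
  + 0.0.0.0/0 (H0) depth=0
  + 145.190.32.0/20 (H1) depth=20
  + 244.70.157.160/28 (H1) depth=28
  Q 145.190.32.1: descend 10010001101111100010 ; hops seen [H0,H1] ; pick H1
  Q 244.70.144.0: descend 11110100010001101001 ; hops seen [H0,H2] ; pick H2
  Q 244.70.144.32: descend 11110100010001101001 ; hops seen [H0,H2] ; pick H2
  + 145.160.0.0/11 (H1) depth=11
  Q 244.70.151.12: descend 11110100010001101001 ; hops seen [H0,H2] ; pick H2
  Q 244.70.144.2: descend 11110100010001101001 ; hops seen [H0,H2] ; pick H2
  + 154.29.227.0/24 (H1) depth=24
  Q 154.29.28.119: descend 1001101000011101 ; hops seen [H0,H2] ; pick H2
  + 0.0.0.0/0 (H2) depth=0
  - 145.160.0.0/11 clear@11
  + 0.0.0.0/0 (H1) depth=0
  Q 145.190.32.3: descend 10010001101111100010 ; hops seen [H1,H1] ; pick H1

== LOOKUPS ==
["H0","H0","H1","H2","H2","H2","H2","H2","H1"]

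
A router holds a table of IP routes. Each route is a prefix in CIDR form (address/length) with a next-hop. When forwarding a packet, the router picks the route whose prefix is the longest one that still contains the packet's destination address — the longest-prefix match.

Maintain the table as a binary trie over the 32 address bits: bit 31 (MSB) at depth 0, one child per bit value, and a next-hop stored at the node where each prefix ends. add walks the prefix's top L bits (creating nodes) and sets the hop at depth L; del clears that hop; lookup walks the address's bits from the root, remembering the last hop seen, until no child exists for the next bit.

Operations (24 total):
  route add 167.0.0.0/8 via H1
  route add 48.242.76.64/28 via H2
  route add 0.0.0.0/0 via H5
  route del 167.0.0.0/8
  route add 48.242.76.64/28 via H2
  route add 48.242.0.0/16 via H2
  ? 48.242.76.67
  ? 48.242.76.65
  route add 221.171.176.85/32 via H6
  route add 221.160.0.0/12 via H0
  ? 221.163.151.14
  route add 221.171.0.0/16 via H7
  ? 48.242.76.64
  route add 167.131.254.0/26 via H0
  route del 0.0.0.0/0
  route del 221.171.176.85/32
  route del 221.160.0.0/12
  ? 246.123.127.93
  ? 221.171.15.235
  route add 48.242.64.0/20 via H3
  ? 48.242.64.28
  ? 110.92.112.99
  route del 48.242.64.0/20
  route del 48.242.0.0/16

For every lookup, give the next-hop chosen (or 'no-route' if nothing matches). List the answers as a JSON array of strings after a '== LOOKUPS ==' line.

Trace:
  + 167.0.0.0/8 (H1) depth=8
  + 48.242.76.64/28 (H2) depth=28
  + 0.0.0.0/0 (H5) depth=0
  - 167.0.0.0/8 clear@8
  + 48.242.76.64/28 (H2) depth=28
  + 48.242.0.0/16 (H2) depth=16
  ? 48.242.76.67  path d0:H5→d1:-→d2:-→d3:-→d4:-→d5:-→d6:-→d7:-→d8:-→d9:-→d10:-→d11:-→d12:-→d13:-→d14:-→d15:-→d16:H2→d17:-→d18:-→d19:-→d20:-→d21:-→d22:-→d23:-→d24:-→d25:-→d26:-→d27:-→d28:H2  best=H2
  ? 48.242.76.65  path d0:H5→d1:-→d2:-→d3:-→d4:-→d5:-→d6:-→d7:-→d8:-→d9:-→d10:-→d11:-→d12:-→d13:-→d14:-→d15:-→d16:H2→d17:-→d18:-→d19:-→d20:-→d21:-→d22:-→d23:-→d24:-→d25:-→d26:-→d27:-→d28:H2  best=H2
  + 221.171.176.85/32 (H6) depth=32
  + 221.160.0.0/12 (H0) depth=12
  ? 221.163.151.14  path d0:H5→d1:-→d2:-→d3:-→d4:-→d5:-→d6:-→d7:-→d8:-→d9:-→d10:-→d11:-→d12:H0  best=H0
  + 221.171.0.0/16 (H7) depth=16
  ? 48.242.76.64  path d0:H5→d1:-→d2:-→d3:-→d4:-→d5:-→d6:-→d7:-→d8:-→d9:-→d10:-→d11:-→d12:-→d13:-→d14:-→d15:-→d16:H2→d17:-→d18:-→d19:-→d20:-→d21:-→d22:-→d23:-→d24:-→d25:-→d26:-→d27:-→d28:H2  best=H2
  + 167.131.254.0/26 (H0) depth=26
  - 0.0.0.0/0 clear@0
  - 221.171.176.85/32 clear@32
  - 221.160.0.0/12 clear@12
  ? 246.123.127.93  path d0:-→d1:-→d2:-  best=no-route
  ? 221.171.15.235  path d0:-→d1:-→d2:-→d3:-→d4:-→d5:-→d6:-→d7:-→d8:-→d9:-→d10:-→d11:-→d12:-→d13:-→d14:-→d15:-→d16:H7  best=H7
  + 48.242.64.0/20 (H3) depth=20
  ? 48.242.64.28  path d0:-→d1:-→d2:-→d3:-→d4:-→d5:-→d6:-→d7:-→d8:-→d9:-→d10:-→d11:-→d12:-→d13:-→d14:-→d15:-→d16:H2→d17:-→d18:-→d19:-→d20:H3  best=H3
  ? 110.92.112.99  path d0:-→d1:-  best=no-route
  - 48.242.64.0/20 clear@20
  - 48.242.0.0/16 clear@16

== LOOKUPS ==
["H2","H2","H0","H2","no-route","H7","H3","no-route"]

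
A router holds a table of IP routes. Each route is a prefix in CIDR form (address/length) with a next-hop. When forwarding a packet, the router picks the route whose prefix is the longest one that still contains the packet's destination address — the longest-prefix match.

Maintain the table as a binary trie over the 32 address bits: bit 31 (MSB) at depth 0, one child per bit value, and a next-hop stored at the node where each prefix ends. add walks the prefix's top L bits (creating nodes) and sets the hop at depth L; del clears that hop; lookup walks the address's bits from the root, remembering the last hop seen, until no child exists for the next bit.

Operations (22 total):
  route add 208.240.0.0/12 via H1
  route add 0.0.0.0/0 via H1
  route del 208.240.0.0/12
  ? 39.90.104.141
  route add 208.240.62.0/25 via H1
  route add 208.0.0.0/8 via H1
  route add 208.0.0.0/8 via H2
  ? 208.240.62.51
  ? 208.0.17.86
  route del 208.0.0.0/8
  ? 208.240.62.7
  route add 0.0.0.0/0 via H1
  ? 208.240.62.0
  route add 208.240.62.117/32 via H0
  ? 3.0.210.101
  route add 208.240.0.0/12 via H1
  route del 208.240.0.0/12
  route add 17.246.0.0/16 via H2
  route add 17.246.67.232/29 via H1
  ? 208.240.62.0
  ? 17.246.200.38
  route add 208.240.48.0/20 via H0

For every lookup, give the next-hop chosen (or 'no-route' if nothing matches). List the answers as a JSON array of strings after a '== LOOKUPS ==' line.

Process each operation:
  + 208.240.0.0/12 (H1) depth=12
  + 0.0.0.0/0 (H1) depth=0
  del 208.240.0.0/12 (clear depth 12)
  ? 39.90.104.141  path d0:H1  best=H1
  + 208.240.62.0/25 (H1) depth=25
  + 208.0.0.0/8 (H1) depth=8
  + 208.0.0.0/8 (H2) depth=8
  ? 208.240.62.51  path d0:H1→d1:-→d2:-→d3:-→d4:-→d5:-→d6:-→d7:-→d8:H2→d9:-→d10:-→d11:-→d12:-→d13:-→d14:-→d15:-→d16:-→d17:-→d18:-→d19:-→d20:-→d21:-→d22:-→d23:-→d24:-→d25:H1  best=H1
  ? 208.0.17.86  path d0:H1→d1:-→d2:-→d3:-→d4:-→d5:-→d6:-→d7:-→d8:H2  best=H2
  del 208.0.0.0/8 (clear depth 8)
  ? 208.240.62.7  path d0:H1→d1:-→d2:-→d3:-→d4:-→d5:-→d6:-→d7:-→d8:-→d9:-→d10:-→d11:-→d12:-→d13:-→d14:-→d15:-→d16:-→d17:-→d18:-→d19:-→d20:-→d21:-→d22:-→d23:-→d24:-→d25:H1  best=H1
  + 0.0.0.0/0 (H1) depth=0
  ? 208.240.62.0  path d0:H1→d1:-→d2:-→d3:-→d4:-→d5:-→d6:-→d7:-→d8:-→d9:-→d10:-→d11:-→d12:-→d13:-→d14:-→d15:-→d16:-→d17:-→d18:-→d19:-→d20:-→d21:-→d22:-→d23:-→d24:-→d25:H1  best=H1
  + 208.240.62.117/32 (H0) depth=32
  ? 3.0.210.101  path d0:H1  best=H1
  + 208.240.0.0/12 (H1) depth=12
  del 208.240.0.0/12 (clear depth 12)
  + 17.246.0.0/16 (H2) depth=16
  + 17.246.67.232/29 (H1) depth=29
  ? 208.240.62.0  path d0:H1→d1:-→d2:-→d3:-→d4:-→d5:-→d6:-→d7:-→d8:-→d9:-→d10:-→d11:-→d12:-→d13:-→d14:-→d15:-→d16:-→d17:-→d18:-→d19:-→d20:-→d21:-→d22:-→d23:-→d24:-→d25:H1  best=H1
  ? 17.246.200.38  path d0:H1→d1:-→d2:-→d3:-→d4:-→d5:-→d6:-→d7:-→d8:-→d9:-→d10:-→d11:-→d12:-→d13:-→d14:-→d15:-→d16:H2  best=H2
  + 208.240.48.0/20 (H0) depth=20

== LOOKUPS ==
["H1","H1","H2","H1","H1","H1","H1","H2"]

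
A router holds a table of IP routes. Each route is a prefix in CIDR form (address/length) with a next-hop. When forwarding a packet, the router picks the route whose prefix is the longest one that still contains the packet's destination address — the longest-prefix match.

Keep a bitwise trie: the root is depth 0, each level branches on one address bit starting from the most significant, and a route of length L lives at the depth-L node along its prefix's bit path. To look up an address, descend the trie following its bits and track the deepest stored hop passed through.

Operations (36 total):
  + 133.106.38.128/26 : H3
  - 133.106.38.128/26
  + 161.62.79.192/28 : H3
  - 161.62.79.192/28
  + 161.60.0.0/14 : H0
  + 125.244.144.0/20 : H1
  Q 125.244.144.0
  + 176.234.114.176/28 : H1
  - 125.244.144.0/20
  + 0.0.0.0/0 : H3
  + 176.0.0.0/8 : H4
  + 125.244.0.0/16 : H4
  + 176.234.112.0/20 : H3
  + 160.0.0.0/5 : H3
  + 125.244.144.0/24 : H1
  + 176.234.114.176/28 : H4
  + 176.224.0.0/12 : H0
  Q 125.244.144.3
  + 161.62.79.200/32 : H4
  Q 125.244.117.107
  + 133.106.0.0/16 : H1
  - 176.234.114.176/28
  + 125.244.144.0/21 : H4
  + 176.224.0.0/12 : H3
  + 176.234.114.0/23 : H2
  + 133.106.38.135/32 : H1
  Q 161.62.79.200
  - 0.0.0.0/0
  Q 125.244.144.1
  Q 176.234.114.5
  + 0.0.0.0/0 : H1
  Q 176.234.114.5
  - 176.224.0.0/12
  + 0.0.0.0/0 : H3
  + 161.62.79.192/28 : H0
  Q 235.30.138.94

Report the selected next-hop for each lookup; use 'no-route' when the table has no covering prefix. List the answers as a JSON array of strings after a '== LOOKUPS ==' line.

Process each operation:
  add 133.106.38.128/26 -> H3 at depth 26
  - 133.106.38.128/26 clear@26
  add 161.62.79.192/28 -> H3 at depth 28
  - 161.62.79.192/28 clear@28
  add 161.60.0.0/14 -> H0 at depth 14
  add 125.244.144.0/20 -> H1 at depth 20
  lookup 125.244.144.0: bits 01111101111101001001 walk d0:-→d1:-→d2:-→d3:-→d4:-→d5:-→d6:-→d7:-→d8:-→d9:-→d10:-→d11:-→d12:-→d13:-→d14:-→d15:-→d16:-→d17:-→d18:-→d19:-→d20:H1 -> H1
  add 176.234.114.176/28 -> H1 at depth 28
  - 125.244.144.0/20 clear@20
  add 0.0.0.0/0 -> H3 at depth 0
  add 176.0.0.0/8 -> H4 at depth 8
  add 125.244.0.0/16 -> H4 at depth 16
  add 176.234.112.0/20 -> H3 at depth 20
  add 160.0.0.0/5 -> H3 at depth 5
  add 125.244.144.0/24 -> H1 at depth 24
  add 176.234.114.176/28 -> H4 at depth 28
  add 176.224.0.0/12 -> H0 at depth 12
  lookup 125.244.144.3: bits 011111011111010010010000 walk d0:H3→d1:-→d2:-→d3:-→d4:-→d5:-→d6:-→d7:-→d8:-→d9:-→d10:-→d11:-→d12:-→d13:-→d14:-→d15:-→d16:H4→d17:-→d18:-→d19:-→d20:-→d21:-→d22:-→d23:-→d24:H1 -> H1
  add 161.62.79.200/32 -> H4 at depth 32
  lookup 125.244.117.107: bits 0111110111110100 walk d0:H3→d1:-→d2:-→d3:-→d4:-→d5:-→d6:-→d7:-→d8:-→d9:-→d10:-→d11:-→d12:-→d13:-→d14:-→d15:-→d16:H4 -> H4
  add 133.106.0.0/16 -> H1 at depth 16
  - 176.234.114.176/28 clear@28
  add 125.244.144.0/21 -> H4 at depth 21
  add 176.224.0.0/12 -> H3 at depth 12
  add 176.234.114.0/23 -> H2 at depth 23
  add 133.106.38.135/32 -> H1 at depth 32
  lookup 161.62.79.200: bits 10100001001111100100111111001000 walk d0:H3→d1:-→d2:-→d3:-→d4:-→d5:H3→d6:-→d7:-→d8:-→d9:-→d10:-→d11:-→d12:-→d13:-→d14:H0→d15:-→d16:-→d17:-→d18:-→d19:-→d20:-→d21:-→d22:-→d23:-→d24:-→d25:-→d26:-→d27:-→d28:-→d29:-→d30:-→d31:-→d32:H4 -> H4
  - 0.0.0.0/0 clear@0
  lookup 125.244.144.1: bits 011111011111010010010000 walk d0:-→d1:-→d2:-→d3:-→d4:-→d5:-→d6:-→d7:-→d8:-→d9:-→d10:-→d11:-→d12:-→d13:-→d14:-→d15:-→d16:H4→d17:-→d18:-→d19:-→d20:-→d21:H4→d22:-→d23:-→d24:H1 -> H1
  lookup 176.234.114.5: bits 101100001110101001110010 walk d0:-→d1:-→d2:-→d3:-→d4:-→d5:-→d6:-→d7:-→d8:H4→d9:-→d10:-→d11:-→d12:H3→d13:-→d14:-→d15:-→d16:-→d17:-→d18:-→d19:-→d20:H3→d21:-→d22:-→d23:H2→d24:- -> H2
  add 0.0.0.0/0 -> H1 at depth 0
  lookup 176.234.114.5: bits 101100001110101001110010 walk d0:H1→d1:-→d2:-→d3:-→d4:-→d5:-→d6:-→d7:-→d8:H4→d9:-→d10:-→d11:-→d12:H3→d13:-→d14:-→d15:-→d16:-→d17:-→d18:-→d19:-→d20:H3→d21:-→d22:-→d23:H2→d24:- -> H2
  - 176.224.0.0/12 clear@12
  add 0.0.0.0/0 -> H3 at depth 0
  add 161.62.79.192/28 -> H0 at depth 28
  lookup 235.30.138.94: bits 1 walk d0:H3→d1:- -> H3

== LOOKUPS ==
["H1","H1","H4","H4","H1","H2","H2","H3"]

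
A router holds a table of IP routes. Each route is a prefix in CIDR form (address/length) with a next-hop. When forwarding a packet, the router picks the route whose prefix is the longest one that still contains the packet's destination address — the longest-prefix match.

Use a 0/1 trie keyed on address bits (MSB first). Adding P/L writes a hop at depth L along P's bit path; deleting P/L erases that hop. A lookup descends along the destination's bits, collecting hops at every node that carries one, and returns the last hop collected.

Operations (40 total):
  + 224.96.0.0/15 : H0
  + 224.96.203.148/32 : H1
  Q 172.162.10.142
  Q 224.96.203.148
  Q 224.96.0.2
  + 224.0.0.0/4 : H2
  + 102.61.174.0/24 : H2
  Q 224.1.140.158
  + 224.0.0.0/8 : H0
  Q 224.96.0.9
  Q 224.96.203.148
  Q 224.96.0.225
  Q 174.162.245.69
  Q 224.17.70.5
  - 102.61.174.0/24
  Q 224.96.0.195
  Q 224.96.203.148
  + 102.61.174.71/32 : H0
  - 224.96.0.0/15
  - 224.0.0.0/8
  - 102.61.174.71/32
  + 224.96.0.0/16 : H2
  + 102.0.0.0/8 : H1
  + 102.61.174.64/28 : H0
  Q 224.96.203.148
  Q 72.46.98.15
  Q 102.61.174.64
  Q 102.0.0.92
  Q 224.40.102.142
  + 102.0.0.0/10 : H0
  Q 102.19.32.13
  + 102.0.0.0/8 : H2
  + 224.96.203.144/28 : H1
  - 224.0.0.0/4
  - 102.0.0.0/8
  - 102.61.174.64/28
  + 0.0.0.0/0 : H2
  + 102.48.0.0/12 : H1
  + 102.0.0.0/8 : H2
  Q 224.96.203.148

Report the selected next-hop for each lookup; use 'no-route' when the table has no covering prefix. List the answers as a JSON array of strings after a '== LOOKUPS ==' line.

Apply in order:
  + 224.96.0.0/15 (H0) depth=15
  + 224.96.203.148/32 (H1) depth=32
  Q 172.162.10.142: descend 1 ; hops seen [∅] ; pick no-route
  Q 224.96.203.148: descend 11100000011000001100101110010100 ; hops seen [H0,H1] ; pick H1
  Q 224.96.0.2: descend 1110000001100000 ; hops seen [H0] ; pick H0
  + 224.0.0.0/4 (H2) depth=4
  + 102.61.174.0/24 (H2) depth=24
  Q 224.1.140.158: descend 111000000 ; hops seen [H2] ; pick H2
  + 224.0.0.0/8 (H0) depth=8
  Q 224.96.0.9: descend 1110000001100000 ; hops seen [H2,H0,H0] ; pick H0
  Q 224.96.203.148: descend 11100000011000001100101110010100 ; hops seen [H2,H0,H0,H1] ; pick H1
  Q 224.96.0.225: descend 1110000001100000 ; hops seen [H2,H0,H0] ; pick H0
  Q 174.162.245.69: descend 1 ; hops seen [∅] ; pick no-route
  Q 224.17.70.5: descend 111000000 ; hops seen [H2,H0] ; pick H0
  - 102.61.174.0/24 clear@24
  Q 224.96.0.195: descend 1110000001100000 ; hops seen [H2,H0,H0] ; pick H0
  Q 224.96.203.148: descend 11100000011000001100101110010100 ; hops seen [H2,H0,H0,H1] ; pick H1
  + 102.61.174.71/32 (H0) depth=32
  - 224.96.0.0/15 clear@15
  - 224.0.0.0/8 clear@8
  - 102.61.174.71/32 clear@32
  + 224.96.0.0/16 (H2) depth=16
  + 102.0.0.0/8 (H1) depth=8
  + 102.61.174.64/28 (H0) depth=28
  Q 224.96.203.148: descend 11100000011000001100101110010100 ; hops seen [H2,H2,H1] ; pick H1
  Q 72.46.98.15: descend 01 ; hops seen [∅] ; pick no-route
  Q 102.61.174.64: descend 01100110001111011010111001000 ; hops seen [H1,H0] ; pick H0
  Q 102.0.0.92: descend 0110011000 ; hops seen [H1] ; pick H1
  Q 224.40.102.142: descend 111000000 ; hops seen [H2] ; pick H2
  + 102.0.0.0/10 (H0) depth=10
  Q 102.19.32.13: descend 0110011000 ; hops seen [H1,H0] ; pick H0
  + 102.0.0.0/8 (H2) depth=8
  + 224.96.203.144/28 (H1) depth=28
  - 224.0.0.0/4 clear@4
  - 102.0.0.0/8 clear@8
  - 102.61.174.64/28 clear@28
  + 0.0.0.0/0 (H2) depth=0
  + 102.48.0.0/12 (H1) depth=12
  + 102.0.0.0/8 (H2) depth=8
  Q 224.96.203.148: descend 11100000011000001100101110010100 ; hops seen [H2,H2,H1,H1] ; pick H1

== LOOKUPS ==
["no-route","H1","H0","H2","H0","H1","H0","no-route","H0","H0","H1","H1","no-route","H0","H1","H2","H0","H1"]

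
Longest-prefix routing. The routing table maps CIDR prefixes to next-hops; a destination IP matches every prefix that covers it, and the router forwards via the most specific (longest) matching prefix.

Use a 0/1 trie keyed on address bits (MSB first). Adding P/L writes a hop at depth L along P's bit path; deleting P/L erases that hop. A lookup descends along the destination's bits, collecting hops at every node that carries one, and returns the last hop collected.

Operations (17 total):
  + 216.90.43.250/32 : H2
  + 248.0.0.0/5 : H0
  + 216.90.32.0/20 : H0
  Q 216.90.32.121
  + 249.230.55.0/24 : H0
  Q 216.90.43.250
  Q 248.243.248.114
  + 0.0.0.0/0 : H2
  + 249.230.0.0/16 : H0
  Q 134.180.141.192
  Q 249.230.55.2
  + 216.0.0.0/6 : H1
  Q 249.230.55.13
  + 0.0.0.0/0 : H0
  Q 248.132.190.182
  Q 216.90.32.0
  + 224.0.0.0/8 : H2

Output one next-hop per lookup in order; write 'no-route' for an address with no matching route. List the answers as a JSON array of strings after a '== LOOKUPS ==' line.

Trace:
  + 216.90.43.250/32 (H2) depth=32
  + 248.0.0.0/5 (H0) depth=5
  + 216.90.32.0/20 (H0) depth=20
  Q 216.90.32.121: descend 11011000010110100010 ; hops seen [H0] ; pick H0
  + 249.230.55.0/24 (H0) depth=24
  Q 216.90.43.250: descend 11011000010110100010101111111010 ; hops seen [H0,H2] ; pick H2
  Q 248.243.248.114: descend 1111100 ; hops seen [H0] ; pick H0
  + 0.0.0.0/0 (H2) depth=0
  + 249.230.0.0/16 (H0) depth=16
  Q 134.180.141.192: descend 1 ; hops seen [H2] ; pick H2
  Q 249.230.55.2: descend 111110011110011000110111 ; hops seen [H2,H0,H0,H0] ; pick H0
  + 216.0.0.0/6 (H1) depth=6
  Q 249.230.55.13: descend 111110011110011000110111 ; hops seen [H2,H0,H0,H0] ; pick H0
  + 0.0.0.0/0 (H0) depth=0
  Q 248.132.190.182: descend 1111100 ; hops seen [H0,H0] ; pick H0
  Q 216.90.32.0: descend 11011000010110100010 ; hops seen [H0,H1,H0] ; pick H0
  + 224.0.0.0/8 (H2) depth=8

== LOOKUPS ==
["H0","H2","H0","H2","H0","H0","H0","H0"]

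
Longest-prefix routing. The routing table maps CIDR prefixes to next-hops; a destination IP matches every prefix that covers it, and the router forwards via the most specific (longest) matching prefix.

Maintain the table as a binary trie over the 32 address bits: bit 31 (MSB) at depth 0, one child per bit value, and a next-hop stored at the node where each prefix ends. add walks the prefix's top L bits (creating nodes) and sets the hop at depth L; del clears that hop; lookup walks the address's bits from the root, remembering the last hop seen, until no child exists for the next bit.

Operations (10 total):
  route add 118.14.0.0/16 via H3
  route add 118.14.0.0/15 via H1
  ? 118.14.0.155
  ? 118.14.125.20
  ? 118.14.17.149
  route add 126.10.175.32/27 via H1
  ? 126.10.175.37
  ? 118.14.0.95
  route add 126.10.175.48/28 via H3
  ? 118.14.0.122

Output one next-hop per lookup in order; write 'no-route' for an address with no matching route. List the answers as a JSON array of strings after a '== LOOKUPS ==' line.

Trace:
  add 118.14.0.0/16 -> H3 at depth 16
  add 118.14.0.0/15 -> H1 at depth 15
  lookup 118.14.0.155: bits 0111011000001110 walk d0:-→d1:-→d2:-→d3:-→d4:-→d5:-→d6:-→d7:-→d8:-→d9:-→d10:-→d11:-→d12:-→d13:-→d14:-→d15:H1→d16:H3 -> H3
  lookup 118.14.125.20: bits 0111011000001110 walk d0:-→d1:-→d2:-→d3:-→d4:-→d5:-→d6:-→d7:-→d8:-→d9:-→d10:-→d11:-→d12:-→d13:-→d14:-→d15:H1→d16:H3 -> H3
  lookup 118.14.17.149: bits 0111011000001110 walk d0:-→d1:-→d2:-→d3:-→d4:-→d5:-→d6:-→d7:-→d8:-→d9:-→d10:-→d11:-→d12:-→d13:-→d14:-→d15:H1→d16:H3 -> H3
  add 126.10.175.32/27 -> H1 at depth 27
  lookup 126.10.175.37: bits 011111100000101010101111001 walk d0:-→d1:-→d2:-→d3:-→d4:-→d5:-→d6:-→d7:-→d8:-→d9:-→d10:-→d11:-→d12:-→d13:-→d14:-→d15:-→d16:-→d17:-→d18:-→d19:-→d20:-→d21:-→d22:-→d23:-→d24:-→d25:-→d26:-→d27:H1 -> H1
  lookup 118.14.0.95: bits 0111011000001110 walk d0:-→d1:-→d2:-→d3:-→d4:-→d5:-→d6:-→d7:-→d8:-→d9:-→d10:-→d11:-→d12:-→d13:-→d14:-→d15:H1→d16:H3 -> H3
  add 126.10.175.48/28 -> H3 at depth 28
  lookup 118.14.0.122: bits 0111011000001110 walk d0:-→d1:-→d2:-→d3:-→d4:-→d5:-→d6:-→d7:-→d8:-→d9:-→d10:-→d11:-→d12:-→d13:-→d14:-→d15:H1→d16:H3 -> H3

== LOOKUPS ==
["H3","H3","H3","H1","H3","H3"]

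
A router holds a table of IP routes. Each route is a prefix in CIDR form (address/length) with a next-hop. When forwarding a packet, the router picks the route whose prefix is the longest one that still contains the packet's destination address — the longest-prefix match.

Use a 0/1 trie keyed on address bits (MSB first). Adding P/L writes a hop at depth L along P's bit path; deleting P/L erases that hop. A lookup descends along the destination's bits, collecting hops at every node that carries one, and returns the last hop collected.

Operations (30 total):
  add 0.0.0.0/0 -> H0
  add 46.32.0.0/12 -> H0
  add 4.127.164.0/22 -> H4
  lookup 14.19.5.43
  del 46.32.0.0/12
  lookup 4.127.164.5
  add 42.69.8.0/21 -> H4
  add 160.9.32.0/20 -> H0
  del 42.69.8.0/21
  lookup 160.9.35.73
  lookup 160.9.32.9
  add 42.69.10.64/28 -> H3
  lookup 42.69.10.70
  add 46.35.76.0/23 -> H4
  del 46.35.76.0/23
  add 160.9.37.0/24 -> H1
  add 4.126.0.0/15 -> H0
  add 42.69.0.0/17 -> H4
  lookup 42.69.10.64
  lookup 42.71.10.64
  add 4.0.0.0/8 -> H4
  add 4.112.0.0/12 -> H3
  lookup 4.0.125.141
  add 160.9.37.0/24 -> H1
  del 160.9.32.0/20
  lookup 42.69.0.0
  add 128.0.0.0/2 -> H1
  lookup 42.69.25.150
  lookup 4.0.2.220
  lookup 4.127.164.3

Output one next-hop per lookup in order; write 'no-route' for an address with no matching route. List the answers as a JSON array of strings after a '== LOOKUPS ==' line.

Trace:
  + 0.0.0.0/0 (H0) depth=0
  + 46.32.0.0/12 (H0) depth=12
  + 4.127.164.0/22 (H4) depth=22
  ? 14.19.5.43  path d0:H0→d1:-→d2:-→d3:-→d4:-  best=H0
  del 46.32.0.0/12 (clear depth 12)
  ? 4.127.164.5  path d0:H0→d1:-→d2:-→d3:-→d4:-→d5:-→d6:-→d7:-→d8:-→d9:-→d10:-→d11:-→d12:-→d13:-→d14:-→d15:-→d16:-→d17:-→d18:-→d19:-→d20:-→d21:-→d22:H4  best=H4
  + 42.69.8.0/21 (H4) depth=21
  + 160.9.32.0/20 (H0) depth=20
  del 42.69.8.0/21 (clear depth 21)
  ? 160.9.35.73  path d0:H0→d1:-→d2:-→d3:-→d4:-→d5:-→d6:-→d7:-→d8:-→d9:-→d10:-→d11:-→d12:-→d13:-→d14:-→d15:-→d16:-→d17:-→d18:-→d19:-→d20:H0  best=H0
  ? 160.9.32.9  path d0:H0→d1:-→d2:-→d3:-→d4:-→d5:-→d6:-→d7:-→d8:-→d9:-→d10:-→d11:-→d12:-→d13:-→d14:-→d15:-→d16:-→d17:-→d18:-→d19:-→d20:H0  best=H0
  + 42.69.10.64/28 (H3) depth=28
  ? 42.69.10.70  path d0:H0→d1:-→d2:-→d3:-→d4:-→d5:-→d6:-→d7:-→d8:-→d9:-→d10:-→d11:-→d12:-→d13:-→d14:-→d15:-→d16:-→d17:-→d18:-→d19:-→d20:-→d21:-→d22:-→d23:-→d24:-→d25:-→d26:-→d27:-→d28:H3  best=H3
  + 46.35.76.0/23 (H4) depth=23
  del 46.35.76.0/23 (clear depth 23)
  + 160.9.37.0/24 (H1) depth=24
  + 4.126.0.0/15 (H0) depth=15
  + 42.69.0.0/17 (H4) depth=17
  ? 42.69.10.64  path d0:H0→d1:-→d2:-→d3:-→d4:-→d5:-→d6:-→d7:-→d8:-→d9:-→d10:-→d11:-→d12:-→d13:-→d14:-→d15:-→d16:-→d17:H4→d18:-→d19:-→d20:-→d21:-→d22:-→d23:-→d24:-→d25:-→d26:-→d27:-→d28:H3  best=H3
  ? 42.71.10.64  path d0:H0→d1:-→d2:-→d3:-→d4:-→d5:-→d6:-→d7:-→d8:-→d9:-→d10:-→d11:-→d12:-→d13:-→d14:-  best=H0
  + 4.0.0.0/8 (H4) depth=8
  + 4.112.0.0/12 (H3) depth=12
  ? 4.0.125.141  path d0:H0→d1:-→d2:-→d3:-→d4:-→d5:-→d6:-→d7:-→d8:H4→d9:-  best=H4
  + 160.9.37.0/24 (H1) depth=24
  del 160.9.32.0/20 (clear depth 20)
  ? 42.69.0.0  path d0:H0→d1:-→d2:-→d3:-→d4:-→d5:-→d6:-→d7:-→d8:-→d9:-→d10:-→d11:-→d12:-→d13:-→d14:-→d15:-→d16:-→d17:H4→d18:-→d19:-→d20:-  best=H4
  + 128.0.0.0/2 (H1) depth=2
  ? 42.69.25.150  path d0:H0→d1:-→d2:-→d3:-→d4:-→d5:-→d6:-→d7:-→d8:-→d9:-→d10:-→d11:-→d12:-→d13:-→d14:-→d15:-→d16:-→d17:H4→d18:-→d19:-  best=H4
  ? 4.0.2.220  path d0:H0→d1:-→d2:-→d3:-→d4:-→d5:-→d6:-→d7:-→d8:H4→d9:-  best=H4
  ? 4.127.164.3  path d0:H0→d1:-→d2:-→d3:-→d4:-→d5:-→d6:-→d7:-→d8:H4→d9:-→d10:-→d11:-→d12:H3→d13:-→d14:-→d15:H0→d16:-→d17:-→d18:-→d19:-→d20:-→d21:-→d22:H4  best=H4

== LOOKUPS ==
["H0","H4","H0","H0","H3","H3","H0","H4","H4","H4","H4","H4"]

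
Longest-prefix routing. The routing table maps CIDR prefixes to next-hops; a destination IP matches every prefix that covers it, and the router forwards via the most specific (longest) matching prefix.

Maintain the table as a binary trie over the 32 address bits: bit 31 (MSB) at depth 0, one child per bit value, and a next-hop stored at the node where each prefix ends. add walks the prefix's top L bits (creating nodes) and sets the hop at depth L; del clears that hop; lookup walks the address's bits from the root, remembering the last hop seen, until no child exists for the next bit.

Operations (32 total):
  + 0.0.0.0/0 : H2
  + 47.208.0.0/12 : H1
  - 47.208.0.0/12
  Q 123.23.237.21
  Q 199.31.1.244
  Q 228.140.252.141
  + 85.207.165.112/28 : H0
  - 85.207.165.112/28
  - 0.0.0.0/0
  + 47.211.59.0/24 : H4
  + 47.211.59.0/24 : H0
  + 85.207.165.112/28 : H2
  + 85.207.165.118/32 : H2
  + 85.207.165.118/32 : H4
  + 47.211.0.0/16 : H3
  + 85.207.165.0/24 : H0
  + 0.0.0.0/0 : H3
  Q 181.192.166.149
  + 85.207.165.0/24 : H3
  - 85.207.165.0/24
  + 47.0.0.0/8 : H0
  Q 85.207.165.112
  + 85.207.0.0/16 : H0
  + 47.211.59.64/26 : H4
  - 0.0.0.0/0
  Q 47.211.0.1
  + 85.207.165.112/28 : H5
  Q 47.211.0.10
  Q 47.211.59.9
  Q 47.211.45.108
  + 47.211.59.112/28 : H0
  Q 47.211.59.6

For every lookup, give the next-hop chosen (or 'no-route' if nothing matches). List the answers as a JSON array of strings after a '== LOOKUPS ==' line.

Apply in order:
  + 0.0.0.0/0 (H2) depth=0
  + 47.208.0.0/12 (H1) depth=12
  del 47.208.0.0/12 (clear depth 12)
  ? 123.23.237.21  path d0:H2→d1:-  best=H2
  ? 199.31.1.244  path d0:H2  best=H2
  ? 228.140.252.141  path d0:H2  best=H2
  + 85.207.165.112/28 (H0) depth=28
  del 85.207.165.112/28 (clear depth 28)
  del 0.0.0.0/0 (clear depth 0)
  + 47.211.59.0/24 (H4) depth=24
  + 47.211.59.0/24 (H0) depth=24
  + 85.207.165.112/28 (H2) depth=28
  + 85.207.165.118/32 (H2) depth=32
  + 85.207.165.118/32 (H4) depth=32
  + 47.211.0.0/16 (H3) depth=16
  + 85.207.165.0/24 (H0) depth=24
  + 0.0.0.0/0 (H3) depth=0
  ? 181.192.166.149  path d0:H3  best=H3
  + 85.207.165.0/24 (H3) depth=24
  del 85.207.165.0/24 (clear depth 24)
  + 47.0.0.0/8 (H0) depth=8
  ? 85.207.165.112  path d0:H3→d1:-→d2:-→d3:-→d4:-→d5:-→d6:-→d7:-→d8:-→d9:-→d10:-→d11:-→d12:-→d13:-→d14:-→d15:-→d16:-→d17:-→d18:-→d19:-→d20:-→d21:-→d22:-→d23:-→d24:-→d25:-→d26:-→d27:-→d28:H2→d29:-  best=H2
  + 85.207.0.0/16 (H0) depth=16
  + 47.211.59.64/26 (H4) depth=26
  del 0.0.0.0/0 (clear depth 0)
  ? 47.211.0.1  path d0:-→d1:-→d2:-→d3:-→d4:-→d5:-→d6:-→d7:-→d8:H0→d9:-→d10:-→d11:-→d12:-→d13:-→d14:-→d15:-→d16:H3→d17:-→d18:-  best=H3
  + 85.207.165.112/28 (H5) depth=28
  ? 47.211.0.10  path d0:-→d1:-→d2:-→d3:-→d4:-→d5:-→d6:-→d7:-→d8:H0→d9:-→d10:-→d11:-→d12:-→d13:-→d14:-→d15:-→d16:H3→d17:-→d18:-  best=H3
  ? 47.211.59.9  path d0:-→d1:-→d2:-→d3:-→d4:-→d5:-→d6:-→d7:-→d8:H0→d9:-→d10:-→d11:-→d12:-→d13:-→d14:-→d15:-→d16:H3→d17:-→d18:-→d19:-→d20:-→d21:-→d22:-→d23:-→d24:H0→d25:-  best=H0
  ? 47.211.45.108  path d0:-→d1:-→d2:-→d3:-→d4:-→d5:-→d6:-→d7:-→d8:H0→d9:-→d10:-→d11:-→d12:-→d13:-→d14:-→d15:-→d16:H3→d17:-→d18:-→d19:-  best=H3
  + 47.211.59.112/28 (H0) depth=28
  ? 47.211.59.6  path d0:-→d1:-→d2:-→d3:-→d4:-→d5:-→d6:-→d7:-→d8:H0→d9:-→d10:-→d11:-→d12:-→d13:-→d14:-→d15:-→d16:H3→d17:-→d18:-→d19:-→d20:-→d21:-→d22:-→d23:-→d24:H0→d25:-  best=H0

== LOOKUPS ==
["H2","H2","H2","H3","H2","H3","H3","H0","H3","H0"]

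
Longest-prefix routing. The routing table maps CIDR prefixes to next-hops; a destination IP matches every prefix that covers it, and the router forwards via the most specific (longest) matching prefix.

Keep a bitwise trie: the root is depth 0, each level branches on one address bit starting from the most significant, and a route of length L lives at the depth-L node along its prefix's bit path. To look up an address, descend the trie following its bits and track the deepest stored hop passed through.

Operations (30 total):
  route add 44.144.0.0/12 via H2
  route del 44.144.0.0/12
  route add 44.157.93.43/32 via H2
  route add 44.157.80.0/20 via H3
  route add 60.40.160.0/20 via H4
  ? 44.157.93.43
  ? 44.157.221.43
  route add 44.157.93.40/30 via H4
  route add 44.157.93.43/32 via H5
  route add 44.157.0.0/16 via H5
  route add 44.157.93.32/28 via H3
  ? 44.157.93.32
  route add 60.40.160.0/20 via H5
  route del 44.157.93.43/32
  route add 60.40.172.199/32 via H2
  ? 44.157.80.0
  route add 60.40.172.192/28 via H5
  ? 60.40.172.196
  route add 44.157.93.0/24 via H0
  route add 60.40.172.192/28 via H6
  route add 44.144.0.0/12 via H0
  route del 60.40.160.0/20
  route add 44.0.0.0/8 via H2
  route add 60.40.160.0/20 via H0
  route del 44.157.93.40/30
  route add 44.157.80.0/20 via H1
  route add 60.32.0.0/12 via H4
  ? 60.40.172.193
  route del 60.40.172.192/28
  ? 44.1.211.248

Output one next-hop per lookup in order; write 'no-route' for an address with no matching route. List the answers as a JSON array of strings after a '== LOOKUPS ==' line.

Trace:
  add 44.144.0.0/12 -> H2 at depth 12
  - 44.144.0.0/12 clear@12
  add 44.157.93.43/32 -> H2 at depth 32
  add 44.157.80.0/20 -> H3 at depth 20
  add 60.40.160.0/20 -> H4 at depth 20
  ? 44.157.93.43  path d0:-→d1:-→d2:-→d3:-→d4:-→d5:-→d6:-→d7:-→d8:-→d9:-→d10:-→d11:-→d12:-→d13:-→d14:-→d15:-→d16:-→d17:-→d18:-→d19:-→d20:H3→d21:-→d22:-→d23:-→d24:-→d25:-→d26:-→d27:-→d28:-→d29:-→d30:-→d31:-→d32:H2  best=H2
  ? 44.157.221.43  path d0:-→d1:-→d2:-→d3:-→d4:-→d5:-→d6:-→d7:-→d8:-→d9:-→d10:-→d11:-→d12:-→d13:-→d14:-→d15:-→d16:-  best=no-route
  add 44.157.93.40/30 -> H4 at depth 30
  add 44.157.93.43/32 -> H5 at depth 32
  add 44.157.0.0/16 -> H5 at depth 16
  add 44.157.93.32/28 -> H3 at depth 28
  ? 44.157.93.32  path d0:-→d1:-→d2:-→d3:-→d4:-→d5:-→d6:-→d7:-→d8:-→d9:-→d10:-→d11:-→d12:-→d13:-→d14:-→d15:-→d16:H5→d17:-→d18:-→d19:-→d20:H3→d21:-→d22:-→d23:-→d24:-→d25:-→d26:-→d27:-→d28:H3  best=H3
  add 60.40.160.0/20 -> H5 at depth 20
  - 44.157.93.43/32 clear@32
  add 60.40.172.199/32 -> H2 at depth 32
  ? 44.157.80.0  path d0:-→d1:-→d2:-→d3:-→d4:-→d5:-→d6:-→d7:-→d8:-→d9:-→d10:-→d11:-→d12:-→d13:-→d14:-→d15:-→d16:H5→d17:-→d18:-→d19:-→d20:H3  best=H3
  add 60.40.172.192/28 -> H5 at depth 28
  ? 60.40.172.196  path d0:-→d1:-→d2:-→d3:-→d4:-→d5:-→d6:-→d7:-→d8:-→d9:-→d10:-→d11:-→d12:-→d13:-→d14:-→d15:-→d16:-→d17:-→d18:-→d19:-→d20:H5→d21:-→d22:-→d23:-→d24:-→d25:-→d26:-→d27:-→d28:H5→d29:-→d30:-  best=H5
  add 44.157.93.0/24 -> H0 at depth 24
  add 60.40.172.192/28 -> H6 at depth 28
  add 44.144.0.0/12 -> H0 at depth 12
  - 60.40.160.0/20 clear@20
  add 44.0.0.0/8 -> H2 at depth 8
  add 60.40.160.0/20 -> H0 at depth 20
  - 44.157.93.40/30 clear@30
  add 44.157.80.0/20 -> H1 at depth 20
  add 60.32.0.0/12 -> H4 at depth 12
  ? 60.40.172.193  path d0:-→d1:-→d2:-→d3:-→d4:-→d5:-→d6:-→d7:-→d8:-→d9:-→d10:-→d11:-→d12:H4→d13:-→d14:-→d15:-→d16:-→d17:-→d18:-→d19:-→d20:H0→d21:-→d22:-→d23:-→d24:-→d25:-→d26:-→d27:-→d28:H6→d29:-  best=H6
  - 60.40.172.192/28 clear@28
  ? 44.1.211.248  path d0:-→d1:-→d2:-→d3:-→d4:-→d5:-→d6:-→d7:-→d8:H2  best=H2

== LOOKUPS ==
["H2","no-route","H3","H3","H5","H6","H2"]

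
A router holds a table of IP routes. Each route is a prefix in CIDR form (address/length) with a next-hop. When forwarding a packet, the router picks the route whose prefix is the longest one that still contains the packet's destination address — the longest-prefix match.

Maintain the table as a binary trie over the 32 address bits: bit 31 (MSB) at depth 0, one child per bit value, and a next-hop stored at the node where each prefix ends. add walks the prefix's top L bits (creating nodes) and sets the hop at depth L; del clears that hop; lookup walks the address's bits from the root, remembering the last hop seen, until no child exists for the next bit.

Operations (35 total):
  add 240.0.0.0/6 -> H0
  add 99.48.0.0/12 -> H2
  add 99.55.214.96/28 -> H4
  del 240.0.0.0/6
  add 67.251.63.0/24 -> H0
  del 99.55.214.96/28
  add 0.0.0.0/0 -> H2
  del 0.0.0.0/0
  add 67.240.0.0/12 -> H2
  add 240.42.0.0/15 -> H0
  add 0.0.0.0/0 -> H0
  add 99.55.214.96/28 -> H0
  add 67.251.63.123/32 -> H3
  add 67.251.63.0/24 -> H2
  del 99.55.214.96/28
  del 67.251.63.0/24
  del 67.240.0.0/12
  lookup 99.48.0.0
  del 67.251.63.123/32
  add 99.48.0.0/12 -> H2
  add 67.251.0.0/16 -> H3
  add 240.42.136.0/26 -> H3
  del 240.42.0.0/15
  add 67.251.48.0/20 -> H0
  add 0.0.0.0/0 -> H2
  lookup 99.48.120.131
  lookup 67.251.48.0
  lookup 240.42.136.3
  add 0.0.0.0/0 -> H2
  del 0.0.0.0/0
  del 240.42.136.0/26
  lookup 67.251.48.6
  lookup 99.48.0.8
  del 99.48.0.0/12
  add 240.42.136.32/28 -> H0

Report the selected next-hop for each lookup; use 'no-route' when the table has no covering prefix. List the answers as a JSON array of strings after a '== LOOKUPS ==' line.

Process each operation:
  add 240.0.0.0/6 -> H0 at depth 6
  add 99.48.0.0/12 -> H2 at depth 12
  add 99.55.214.96/28 -> H4 at depth 28
  del 240.0.0.0/6 (clear depth 6)
  add 67.251.63.0/24 -> H0 at depth 24
  del 99.55.214.96/28 (clear depth 28)
  add 0.0.0.0/0 -> H2 at depth 0
  del 0.0.0.0/0 (clear depth 0)
  add 67.240.0.0/12 -> H2 at depth 12
  add 240.42.0.0/15 -> H0 at depth 15
  add 0.0.0.0/0 -> H0 at depth 0
  add 99.55.214.96/28 -> H0 at depth 28
  add 67.251.63.123/32 -> H3 at depth 32
  add 67.251.63.0/24 -> H2 at depth 24
  del 99.55.214.96/28 (clear depth 28)
  del 67.251.63.0/24 (clear depth 24)
  del 67.240.0.0/12 (clear depth 12)
  lookup 99.48.0.0: bits 0110001100110 walk d0:H0→d1:-→d2:-→d3:-→d4:-→d5:-→d6:-→d7:-→d8:-→d9:-→d10:-→d11:-→d12:H2→d13:- -> H2
  del 67.251.63.123/32 (clear depth 32)
  add 99.48.0.0/12 -> H2 at depth 12
  add 67.251.0.0/16 -> H3 at depth 16
  add 240.42.136.0/26 -> H3 at depth 26
  del 240.42.0.0/15 (clear depth 15)
  add 67.251.48.0/20 -> H0 at depth 20
  add 0.0.0.0/0 -> H2 at depth 0
  lookup 99.48.120.131: bits 0110001100110 walk d0:H2→d1:-→d2:-→d3:-→d4:-→d5:-→d6:-→d7:-→d8:-→d9:-→d10:-→d11:-→d12:H2→d13:- -> H2
  lookup 67.251.48.0: bits 01000011111110110011 walk d0:H2→d1:-→d2:-→d3:-→d4:-→d5:-→d6:-→d7:-→d8:-→d9:-→d10:-→d11:-→d12:-→d13:-→d14:-→d15:-→d16:H3→d17:-→d18:-→d19:-→d20:H0 -> H0
  lookup 240.42.136.3: bits 11110000001010101000100000 walk d0:H2→d1:-→d2:-→d3:-→d4:-→d5:-→d6:-→d7:-→d8:-→d9:-→d10:-→d11:-→d12:-→d13:-→d14:-→d15:-→d16:-→d17:-→d18:-→d19:-→d20:-→d21:-→d22:-→d23:-→d24:-→d25:-→d26:H3 -> H3
  add 0.0.0.0/0 -> H2 at depth 0
  del 0.0.0.0/0 (clear depth 0)
  del 240.42.136.0/26 (clear depth 26)
  lookup 67.251.48.6: bits 01000011111110110011 walk d0:-→d1:-→d2:-→d3:-→d4:-→d5:-→d6:-→d7:-→d8:-→d9:-→d10:-→d11:-→d12:-→d13:-→d14:-→d15:-→d16:H3→d17:-→d18:-→d19:-→d20:H0 -> H0
  lookup 99.48.0.8: bits 0110001100110 walk d0:-→d1:-→d2:-→d3:-→d4:-→d5:-→d6:-→d7:-→d8:-→d9:-→d10:-→d11:-→d12:H2→d13:- -> H2
  del 99.48.0.0/12 (clear depth 12)
  add 240.42.136.32/28 -> H0 at depth 28

== LOOKUPS ==
["H2","H2","H0","H3","H0","H2"]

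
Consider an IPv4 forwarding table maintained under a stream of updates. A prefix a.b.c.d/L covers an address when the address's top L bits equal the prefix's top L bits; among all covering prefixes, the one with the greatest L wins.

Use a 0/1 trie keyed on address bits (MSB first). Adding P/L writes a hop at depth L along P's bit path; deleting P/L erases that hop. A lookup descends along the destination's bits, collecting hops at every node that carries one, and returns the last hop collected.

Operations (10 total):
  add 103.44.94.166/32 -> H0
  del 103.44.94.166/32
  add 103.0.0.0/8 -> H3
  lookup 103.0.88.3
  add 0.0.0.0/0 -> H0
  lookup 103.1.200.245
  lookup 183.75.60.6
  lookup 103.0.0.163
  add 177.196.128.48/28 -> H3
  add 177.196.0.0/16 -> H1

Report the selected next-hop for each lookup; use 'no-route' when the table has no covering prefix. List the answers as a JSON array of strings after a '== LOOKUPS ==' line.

Process each operation:
  add 103.44.94.166/32 -> H0 at depth 32
  - 103.44.94.166/32 clear@32
  add 103.0.0.0/8 -> H3 at depth 8
  ? 103.0.88.3  path d0:-→d1:-→d2:-→d3:-→d4:-→d5:-→d6:-→d7:-→d8:H3→d9:-→d10:-  best=H3
  add 0.0.0.0/0 -> H0 at depth 0
  ? 103.1.200.245  path d0:H0→d1:-→d2:-→d3:-→d4:-→d5:-→d6:-→d7:-→d8:H3→d9:-→d10:-  best=H3
  ? 183.75.60.6  path d0:H0  best=H0
  ? 103.0.0.163  path d0:H0→d1:-→d2:-→d3:-→d4:-→d5:-→d6:-→d7:-→d8:H3→d9:-→d10:-  best=H3
  add 177.196.128.48/28 -> H3 at depth 28
  add 177.196.0.0/16 -> H1 at depth 16

== LOOKUPS ==
["H3","H3","H0","H3"]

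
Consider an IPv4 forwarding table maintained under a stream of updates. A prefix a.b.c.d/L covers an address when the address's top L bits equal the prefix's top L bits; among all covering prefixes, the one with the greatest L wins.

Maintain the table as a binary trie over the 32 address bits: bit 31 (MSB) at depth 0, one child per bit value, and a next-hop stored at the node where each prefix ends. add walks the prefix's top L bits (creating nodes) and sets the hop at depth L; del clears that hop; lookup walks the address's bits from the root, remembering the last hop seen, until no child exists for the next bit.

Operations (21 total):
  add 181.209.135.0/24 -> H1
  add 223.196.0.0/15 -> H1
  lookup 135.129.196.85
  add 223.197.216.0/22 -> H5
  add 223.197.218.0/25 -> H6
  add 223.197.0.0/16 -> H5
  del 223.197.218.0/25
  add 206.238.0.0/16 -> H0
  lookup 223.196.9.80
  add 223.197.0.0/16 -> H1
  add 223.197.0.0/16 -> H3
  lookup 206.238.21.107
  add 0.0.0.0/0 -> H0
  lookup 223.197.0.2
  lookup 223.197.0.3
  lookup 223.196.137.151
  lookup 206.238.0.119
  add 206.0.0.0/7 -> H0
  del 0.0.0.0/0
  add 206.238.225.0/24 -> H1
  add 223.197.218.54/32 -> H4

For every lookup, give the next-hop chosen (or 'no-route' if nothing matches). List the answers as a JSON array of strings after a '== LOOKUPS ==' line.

Trace:
  + 181.209.135.0/24 (H1) depth=24
  + 223.196.0.0/15 (H1) depth=15
  lookup 135.129.196.85: bits 10 walk d0:-→d1:-→d2:- -> no-route
  + 223.197.216.0/22 (H5) depth=22
  + 223.197.218.0/25 (H6) depth=25
  + 223.197.0.0/16 (H5) depth=16
  del 223.197.218.0/25 (clear depth 25)
  + 206.238.0.0/16 (H0) depth=16
  lookup 223.196.9.80: bits 110111111100010 walk d0:-→d1:-→d2:-→d3:-→d4:-→d5:-→d6:-→d7:-→d8:-→d9:-→d10:-→d11:-→d12:-→d13:-→d14:-→d15:H1 -> H1
  + 223.197.0.0/16 (H1) depth=16
  + 223.197.0.0/16 (H3) depth=16
  lookup 206.238.21.107: bits 1100111011101110 walk d0:-→d1:-→d2:-→d3:-→d4:-→d5:-→d6:-→d7:-→d8:-→d9:-→d10:-→d11:-→d12:-→d13:-→d14:-→d15:-→d16:H0 -> H0
  + 0.0.0.0/0 (H0) depth=0
  lookup 223.197.0.2: bits 1101111111000101 walk d0:H0→d1:-→d2:-→d3:-→d4:-→d5:-→d6:-→d7:-→d8:-→d9:-→d10:-→d11:-→d12:-→d13:-→d14:-→d15:H1→d16:H3 -> H3
  lookup 223.197.0.3: bits 1101111111000101 walk d0:H0→d1:-→d2:-→d3:-→d4:-→d5:-→d6:-→d7:-→d8:-→d9:-→d10:-→d11:-→d12:-→d13:-→d14:-→d15:H1→d16:H3 -> H3
  lookup 223.196.137.151: bits 110111111100010 walk d0:H0→d1:-→d2:-→d3:-→d4:-→d5:-→d6:-→d7:-→d8:-→d9:-→d10:-→d11:-→d12:-→d13:-→d14:-→d15:H1 -> H1
  lookup 206.238.0.119: bits 1100111011101110 walk d0:H0→d1:-→d2:-→d3:-→d4:-→d5:-→d6:-→d7:-→d8:-→d9:-→d10:-→d11:-→d12:-→d13:-→d14:-→d15:-→d16:H0 -> H0
  + 206.0.0.0/7 (H0) depth=7
  del 0.0.0.0/0 (clear depth 0)
  + 206.238.225.0/24 (H1) depth=24
  + 223.197.218.54/32 (H4) depth=32

== LOOKUPS ==
["no-route","H1","H0","H3","H3","H1","H0"]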